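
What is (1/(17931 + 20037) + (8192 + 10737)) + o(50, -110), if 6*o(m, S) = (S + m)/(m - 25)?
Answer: 3593405429/189840 ≈ 18929.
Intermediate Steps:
o(m, S) = (S + m)/(6*(-25 + m)) (o(m, S) = ((S + m)/(m - 25))/6 = ((S + m)/(-25 + m))/6 = (S + m)/(6*(-25 + m)))
(1/(17931 + 20037) + (8192 + 10737)) + o(50, -110) = (1/(17931 + 20037) + (8192 + 10737)) + (-110 + 50)/(6*(-25 + 50)) = (1/37968 + 18929) + (1/6)*(-60)/25 = (1/37968 + 18929) + (1/6)*(1/25)*(-60) = 718696273/37968 - 2/5 = 3593405429/189840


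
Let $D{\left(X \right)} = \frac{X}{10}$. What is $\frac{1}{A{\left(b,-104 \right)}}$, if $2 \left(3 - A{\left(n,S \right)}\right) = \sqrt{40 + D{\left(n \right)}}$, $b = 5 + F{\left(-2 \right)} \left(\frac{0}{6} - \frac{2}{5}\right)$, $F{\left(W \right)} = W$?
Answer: $- \frac{600}{229} - \frac{10 \sqrt{4058}}{229} \approx -5.4019$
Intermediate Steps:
$D{\left(X \right)} = \frac{X}{10}$ ($D{\left(X \right)} = X \frac{1}{10} = \frac{X}{10}$)
$b = \frac{29}{5}$ ($b = 5 - 2 \left(\frac{0}{6} - \frac{2}{5}\right) = 5 - 2 \left(0 \cdot \frac{1}{6} - \frac{2}{5}\right) = 5 - 2 \left(0 - \frac{2}{5}\right) = 5 - - \frac{4}{5} = 5 + \frac{4}{5} = \frac{29}{5} \approx 5.8$)
$A{\left(n,S \right)} = 3 - \frac{\sqrt{40 + \frac{n}{10}}}{2}$
$\frac{1}{A{\left(b,-104 \right)}} = \frac{1}{3 - \frac{\sqrt{4000 + 10 \cdot \frac{29}{5}}}{20}} = \frac{1}{3 - \frac{\sqrt{4000 + 58}}{20}} = \frac{1}{3 - \frac{\sqrt{4058}}{20}}$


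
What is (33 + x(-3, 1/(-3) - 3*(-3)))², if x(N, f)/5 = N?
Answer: 324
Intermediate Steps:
x(N, f) = 5*N
(33 + x(-3, 1/(-3) - 3*(-3)))² = (33 + 5*(-3))² = (33 - 15)² = 18² = 324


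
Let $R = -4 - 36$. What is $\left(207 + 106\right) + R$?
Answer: $273$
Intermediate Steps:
$R = -40$ ($R = -4 - 36 = -40$)
$\left(207 + 106\right) + R = \left(207 + 106\right) - 40 = 313 - 40 = 273$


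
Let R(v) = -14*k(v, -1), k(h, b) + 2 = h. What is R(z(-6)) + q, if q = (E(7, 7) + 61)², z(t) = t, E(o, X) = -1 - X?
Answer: 2921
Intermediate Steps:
k(h, b) = -2 + h
R(v) = 28 - 14*v (R(v) = -14*(-2 + v) = 28 - 14*v)
q = 2809 (q = ((-1 - 1*7) + 61)² = ((-1 - 7) + 61)² = (-8 + 61)² = 53² = 2809)
R(z(-6)) + q = (28 - 14*(-6)) + 2809 = (28 + 84) + 2809 = 112 + 2809 = 2921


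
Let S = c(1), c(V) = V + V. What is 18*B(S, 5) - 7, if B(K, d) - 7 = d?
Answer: 209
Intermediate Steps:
c(V) = 2*V
S = 2 (S = 2*1 = 2)
B(K, d) = 7 + d
18*B(S, 5) - 7 = 18*(7 + 5) - 7 = 18*12 - 7 = 216 - 7 = 209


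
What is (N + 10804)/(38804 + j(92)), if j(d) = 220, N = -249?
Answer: 10555/39024 ≈ 0.27047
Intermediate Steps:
(N + 10804)/(38804 + j(92)) = (-249 + 10804)/(38804 + 220) = 10555/39024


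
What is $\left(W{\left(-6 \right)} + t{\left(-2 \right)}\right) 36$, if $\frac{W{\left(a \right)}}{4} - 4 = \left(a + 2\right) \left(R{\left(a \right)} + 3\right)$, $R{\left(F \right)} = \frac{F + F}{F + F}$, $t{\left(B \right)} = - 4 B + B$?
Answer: $-1512$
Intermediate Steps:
$t{\left(B \right)} = - 3 B$
$R{\left(F \right)} = 1$ ($R{\left(F \right)} = \frac{2 F}{2 F} = 2 F \frac{1}{2 F} = 1$)
$W{\left(a \right)} = 48 + 16 a$ ($W{\left(a \right)} = 16 + 4 \left(a + 2\right) \left(1 + 3\right) = 16 + 4 \left(2 + a\right) 4 = 16 + 4 \left(8 + 4 a\right) = 16 + \left(32 + 16 a\right) = 48 + 16 a$)
$\left(W{\left(-6 \right)} + t{\left(-2 \right)}\right) 36 = \left(\left(48 + 16 \left(-6\right)\right) - -6\right) 36 = \left(\left(48 - 96\right) + 6\right) 36 = \left(-48 + 6\right) 36 = \left(-42\right) 36 = -1512$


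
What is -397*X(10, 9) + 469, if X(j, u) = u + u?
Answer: -6677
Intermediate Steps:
X(j, u) = 2*u
-397*X(10, 9) + 469 = -794*9 + 469 = -397*18 + 469 = -7146 + 469 = -6677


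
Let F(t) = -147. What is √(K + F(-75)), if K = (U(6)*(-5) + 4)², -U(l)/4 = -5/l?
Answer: 11/3 ≈ 3.6667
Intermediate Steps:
U(l) = 20/l (U(l) = -(-20)/l = 20/l)
K = 1444/9 (K = ((20/6)*(-5) + 4)² = ((20*(⅙))*(-5) + 4)² = ((10/3)*(-5) + 4)² = (-50/3 + 4)² = (-38/3)² = 1444/9 ≈ 160.44)
√(K + F(-75)) = √(1444/9 - 147) = √(121/9) = 11/3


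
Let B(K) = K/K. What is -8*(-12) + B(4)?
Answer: 97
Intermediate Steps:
B(K) = 1
-8*(-12) + B(4) = -8*(-12) + 1 = 96 + 1 = 97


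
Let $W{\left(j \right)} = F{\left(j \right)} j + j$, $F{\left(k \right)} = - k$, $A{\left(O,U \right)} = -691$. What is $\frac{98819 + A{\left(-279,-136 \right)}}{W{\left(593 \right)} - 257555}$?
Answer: $- \frac{98128}{608611} \approx -0.16123$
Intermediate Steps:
$W{\left(j \right)} = j - j^{2}$ ($W{\left(j \right)} = - j j + j = - j^{2} + j = j - j^{2}$)
$\frac{98819 + A{\left(-279,-136 \right)}}{W{\left(593 \right)} - 257555} = \frac{98819 - 691}{593 \left(1 - 593\right) - 257555} = \frac{98128}{593 \left(1 - 593\right) - 257555} = \frac{98128}{593 \left(-592\right) - 257555} = \frac{98128}{-351056 - 257555} = \frac{98128}{-608611} = 98128 \left(- \frac{1}{608611}\right) = - \frac{98128}{608611}$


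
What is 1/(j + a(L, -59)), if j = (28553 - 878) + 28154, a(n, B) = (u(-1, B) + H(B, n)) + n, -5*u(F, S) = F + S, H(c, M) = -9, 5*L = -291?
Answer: 5/278869 ≈ 1.7930e-5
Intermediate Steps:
L = -291/5 (L = (⅕)*(-291) = -291/5 ≈ -58.200)
u(F, S) = -F/5 - S/5 (u(F, S) = -(F + S)/5 = -F/5 - S/5)
a(n, B) = -44/5 + n - B/5 (a(n, B) = ((-⅕*(-1) - B/5) - 9) + n = ((⅕ - B/5) - 9) + n = (-44/5 - B/5) + n = -44/5 + n - B/5)
j = 55829 (j = 27675 + 28154 = 55829)
1/(j + a(L, -59)) = 1/(55829 + (-44/5 - 291/5 - ⅕*(-59))) = 1/(55829 + (-44/5 - 291/5 + 59/5)) = 1/(55829 - 276/5) = 1/(278869/5) = 5/278869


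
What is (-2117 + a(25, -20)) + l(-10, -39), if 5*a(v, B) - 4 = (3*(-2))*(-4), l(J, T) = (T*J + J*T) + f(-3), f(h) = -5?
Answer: -6682/5 ≈ -1336.4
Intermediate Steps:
l(J, T) = -5 + 2*J*T (l(J, T) = (T*J + J*T) - 5 = (J*T + J*T) - 5 = 2*J*T - 5 = -5 + 2*J*T)
a(v, B) = 28/5 (a(v, B) = ⅘ + ((3*(-2))*(-4))/5 = ⅘ + (-6*(-4))/5 = ⅘ + (⅕)*24 = ⅘ + 24/5 = 28/5)
(-2117 + a(25, -20)) + l(-10, -39) = (-2117 + 28/5) + (-5 + 2*(-10)*(-39)) = -10557/5 + (-5 + 780) = -10557/5 + 775 = -6682/5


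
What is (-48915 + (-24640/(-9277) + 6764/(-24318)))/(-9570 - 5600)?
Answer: 5517296965399/1711161482310 ≈ 3.2243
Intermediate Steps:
(-48915 + (-24640/(-9277) + 6764/(-24318)))/(-9570 - 5600) = (-48915 + (-24640*(-1/9277) + 6764*(-1/24318)))/(-15170) = (-48915 + (24640/9277 - 3382/12159))*(-1/15170) = (-48915 + 268222946/112799043)*(-1/15170) = -5517296965399/112799043*(-1/15170) = 5517296965399/1711161482310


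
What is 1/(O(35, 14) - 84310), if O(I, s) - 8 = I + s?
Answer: -1/84253 ≈ -1.1869e-5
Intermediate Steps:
O(I, s) = 8 + I + s (O(I, s) = 8 + (I + s) = 8 + I + s)
1/(O(35, 14) - 84310) = 1/((8 + 35 + 14) - 84310) = 1/(57 - 84310) = 1/(-84253) = -1/84253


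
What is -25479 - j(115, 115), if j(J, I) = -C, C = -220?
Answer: -25699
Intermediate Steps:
j(J, I) = 220 (j(J, I) = -1*(-220) = 220)
-25479 - j(115, 115) = -25479 - 1*220 = -25479 - 220 = -25699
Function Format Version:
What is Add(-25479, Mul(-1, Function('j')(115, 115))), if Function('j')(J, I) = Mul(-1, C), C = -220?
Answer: -25699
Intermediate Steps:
Function('j')(J, I) = 220 (Function('j')(J, I) = Mul(-1, -220) = 220)
Add(-25479, Mul(-1, Function('j')(115, 115))) = Add(-25479, Mul(-1, 220)) = Add(-25479, -220) = -25699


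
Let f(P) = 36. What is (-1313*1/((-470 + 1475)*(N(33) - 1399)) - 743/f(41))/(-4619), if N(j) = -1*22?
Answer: 353678249/79157003940 ≈ 0.0044681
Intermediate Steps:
N(j) = -22
(-1313*1/((-470 + 1475)*(N(33) - 1399)) - 743/f(41))/(-4619) = (-1313*1/((-470 + 1475)*(-22 - 1399)) - 743/36)/(-4619) = (-1313/((-1421*1005)) - 743*1/36)*(-1/4619) = (-1313/(-1428105) - 743/36)*(-1/4619) = (-1313*(-1/1428105) - 743/36)*(-1/4619) = (1313/1428105 - 743/36)*(-1/4619) = -353678249/17137260*(-1/4619) = 353678249/79157003940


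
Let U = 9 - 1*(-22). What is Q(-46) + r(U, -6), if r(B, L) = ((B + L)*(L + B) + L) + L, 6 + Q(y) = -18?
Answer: 589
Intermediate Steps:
Q(y) = -24 (Q(y) = -6 - 18 = -24)
U = 31 (U = 9 + 22 = 31)
r(B, L) = (B + L)² + 2*L (r(B, L) = ((B + L)*(B + L) + L) + L = ((B + L)² + L) + L = (L + (B + L)²) + L = (B + L)² + 2*L)
Q(-46) + r(U, -6) = -24 + ((31 - 6)² + 2*(-6)) = -24 + (25² - 12) = -24 + (625 - 12) = -24 + 613 = 589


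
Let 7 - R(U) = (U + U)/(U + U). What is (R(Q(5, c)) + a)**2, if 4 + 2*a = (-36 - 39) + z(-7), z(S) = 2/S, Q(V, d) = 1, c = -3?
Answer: 221841/196 ≈ 1131.8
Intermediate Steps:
R(U) = 6 (R(U) = 7 - (U + U)/(U + U) = 7 - 2*U/(2*U) = 7 - 2*U*1/(2*U) = 7 - 1*1 = 7 - 1 = 6)
a = -555/14 (a = -2 + ((-36 - 39) + 2/(-7))/2 = -2 + (-75 + 2*(-1/7))/2 = -2 + (-75 - 2/7)/2 = -2 + (1/2)*(-527/7) = -2 - 527/14 = -555/14 ≈ -39.643)
(R(Q(5, c)) + a)**2 = (6 - 555/14)**2 = (-471/14)**2 = 221841/196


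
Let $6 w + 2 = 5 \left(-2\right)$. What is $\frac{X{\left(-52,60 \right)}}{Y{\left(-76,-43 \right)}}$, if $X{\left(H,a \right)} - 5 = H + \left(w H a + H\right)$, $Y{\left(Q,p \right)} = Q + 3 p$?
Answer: $- \frac{6141}{205} \approx -29.956$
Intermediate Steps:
$w = -2$ ($w = - \frac{1}{3} + \frac{5 \left(-2\right)}{6} = - \frac{1}{3} + \frac{1}{6} \left(-10\right) = - \frac{1}{3} - \frac{5}{3} = -2$)
$X{\left(H,a \right)} = 5 + 2 H - 2 H a$ ($X{\left(H,a \right)} = 5 + \left(H + \left(- 2 H a + H\right)\right) = 5 - \left(- 2 H + 2 H a\right) = 5 + 2 H - 2 H a$)
$\frac{X{\left(-52,60 \right)}}{Y{\left(-76,-43 \right)}} = \frac{5 + 2 \left(-52\right) - \left(-104\right) 60}{-76 + 3 \left(-43\right)} = \frac{5 - 104 + 6240}{-76 - 129} = \frac{6141}{-205} = 6141 \left(- \frac{1}{205}\right) = - \frac{6141}{205}$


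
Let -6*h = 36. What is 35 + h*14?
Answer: -49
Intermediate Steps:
h = -6 (h = -1/6*36 = -6)
35 + h*14 = 35 - 6*14 = 35 - 84 = -49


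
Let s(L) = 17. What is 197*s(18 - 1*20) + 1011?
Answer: 4360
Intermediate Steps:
197*s(18 - 1*20) + 1011 = 197*17 + 1011 = 3349 + 1011 = 4360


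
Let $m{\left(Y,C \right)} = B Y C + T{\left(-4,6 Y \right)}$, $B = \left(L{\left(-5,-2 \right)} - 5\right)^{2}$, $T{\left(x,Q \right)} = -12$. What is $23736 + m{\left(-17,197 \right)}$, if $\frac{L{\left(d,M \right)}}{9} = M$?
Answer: $-1747897$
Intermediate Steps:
$L{\left(d,M \right)} = 9 M$
$B = 529$ ($B = \left(9 \left(-2\right) - 5\right)^{2} = \left(-18 - 5\right)^{2} = \left(-23\right)^{2} = 529$)
$m{\left(Y,C \right)} = -12 + 529 C Y$ ($m{\left(Y,C \right)} = 529 Y C - 12 = 529 C Y - 12 = -12 + 529 C Y$)
$23736 + m{\left(-17,197 \right)} = 23736 + \left(-12 + 529 \cdot 197 \left(-17\right)\right) = 23736 - 1771633 = -1747897$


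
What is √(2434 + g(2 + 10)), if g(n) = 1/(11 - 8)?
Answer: √21909/3 ≈ 49.339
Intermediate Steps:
g(n) = ⅓ (g(n) = 1/3 = ⅓)
√(2434 + g(2 + 10)) = √(2434 + ⅓) = √(7303/3) = √21909/3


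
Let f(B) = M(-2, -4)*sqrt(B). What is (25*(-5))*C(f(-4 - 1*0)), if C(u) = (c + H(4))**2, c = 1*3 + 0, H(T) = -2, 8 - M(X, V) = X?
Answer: -125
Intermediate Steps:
M(X, V) = 8 - X
c = 3 (c = 3 + 0 = 3)
f(B) = 10*sqrt(B) (f(B) = (8 - 1*(-2))*sqrt(B) = (8 + 2)*sqrt(B) = 10*sqrt(B))
C(u) = 1 (C(u) = (3 - 2)**2 = 1**2 = 1)
(25*(-5))*C(f(-4 - 1*0)) = (25*(-5))*1 = -125*1 = -125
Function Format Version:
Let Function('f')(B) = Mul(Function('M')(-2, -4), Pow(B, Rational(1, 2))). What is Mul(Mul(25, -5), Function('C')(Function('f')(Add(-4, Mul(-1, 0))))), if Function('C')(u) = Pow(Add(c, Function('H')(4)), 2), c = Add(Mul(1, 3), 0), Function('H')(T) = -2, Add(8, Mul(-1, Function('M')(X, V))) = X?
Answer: -125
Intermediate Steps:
Function('M')(X, V) = Add(8, Mul(-1, X))
c = 3 (c = Add(3, 0) = 3)
Function('f')(B) = Mul(10, Pow(B, Rational(1, 2))) (Function('f')(B) = Mul(Add(8, Mul(-1, -2)), Pow(B, Rational(1, 2))) = Mul(Add(8, 2), Pow(B, Rational(1, 2))) = Mul(10, Pow(B, Rational(1, 2))))
Function('C')(u) = 1 (Function('C')(u) = Pow(Add(3, -2), 2) = Pow(1, 2) = 1)
Mul(Mul(25, -5), Function('C')(Function('f')(Add(-4, Mul(-1, 0))))) = Mul(Mul(25, -5), 1) = Mul(-125, 1) = -125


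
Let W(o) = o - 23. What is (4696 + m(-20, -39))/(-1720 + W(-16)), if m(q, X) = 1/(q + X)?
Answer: -277063/103781 ≈ -2.6697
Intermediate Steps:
W(o) = -23 + o
m(q, X) = 1/(X + q)
(4696 + m(-20, -39))/(-1720 + W(-16)) = (4696 + 1/(-39 - 20))/(-1720 + (-23 - 16)) = (4696 + 1/(-59))/(-1720 - 39) = (4696 - 1/59)/(-1759) = (277063/59)*(-1/1759) = -277063/103781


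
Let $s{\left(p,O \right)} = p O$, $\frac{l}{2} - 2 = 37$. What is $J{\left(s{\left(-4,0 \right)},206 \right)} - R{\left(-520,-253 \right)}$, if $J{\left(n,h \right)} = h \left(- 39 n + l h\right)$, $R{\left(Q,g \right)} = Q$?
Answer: $3310528$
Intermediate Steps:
$l = 78$ ($l = 4 + 2 \cdot 37 = 4 + 74 = 78$)
$s{\left(p,O \right)} = O p$
$J{\left(n,h \right)} = h \left(- 39 n + 78 h\right)$
$J{\left(s{\left(-4,0 \right)},206 \right)} - R{\left(-520,-253 \right)} = 39 \cdot 206 \left(- 0 \left(-4\right) + 2 \cdot 206\right) - -520 = 39 \cdot 206 \left(\left(-1\right) 0 + 412\right) + 520 = 39 \cdot 206 \left(0 + 412\right) + 520 = 39 \cdot 206 \cdot 412 + 520 = 3310008 + 520 = 3310528$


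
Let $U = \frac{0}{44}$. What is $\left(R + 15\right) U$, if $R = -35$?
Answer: $0$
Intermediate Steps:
$U = 0$ ($U = 0 \cdot \frac{1}{44} = 0$)
$\left(R + 15\right) U = \left(-35 + 15\right) 0 = \left(-20\right) 0 = 0$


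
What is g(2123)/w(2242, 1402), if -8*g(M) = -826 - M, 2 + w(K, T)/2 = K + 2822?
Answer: 2949/80992 ≈ 0.036411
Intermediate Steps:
w(K, T) = 5640 + 2*K (w(K, T) = -4 + 2*(K + 2822) = -4 + 2*(2822 + K) = -4 + (5644 + 2*K) = 5640 + 2*K)
g(M) = 413/4 + M/8 (g(M) = -(-826 - M)/8 = 413/4 + M/8)
g(2123)/w(2242, 1402) = (413/4 + (⅛)*2123)/(5640 + 2*2242) = (413/4 + 2123/8)/(5640 + 4484) = (2949/8)/10124 = (2949/8)*(1/10124) = 2949/80992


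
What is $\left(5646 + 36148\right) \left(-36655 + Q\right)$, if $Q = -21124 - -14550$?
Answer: $-1806712826$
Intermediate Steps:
$Q = -6574$ ($Q = -21124 + 14550 = -6574$)
$\left(5646 + 36148\right) \left(-36655 + Q\right) = \left(5646 + 36148\right) \left(-36655 - 6574\right) = 41794 \left(-43229\right) = -1806712826$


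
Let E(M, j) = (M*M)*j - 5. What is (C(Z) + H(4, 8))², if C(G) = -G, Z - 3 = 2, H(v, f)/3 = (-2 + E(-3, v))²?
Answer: 6340324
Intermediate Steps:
E(M, j) = -5 + j*M² (E(M, j) = M²*j - 5 = j*M² - 5 = -5 + j*M²)
H(v, f) = 3*(-7 + 9*v)² (H(v, f) = 3*(-2 + (-5 + v*(-3)²))² = 3*(-2 + (-5 + v*9))² = 3*(-2 + (-5 + 9*v))² = 3*(-7 + 9*v)²)
Z = 5 (Z = 3 + 2 = 5)
(C(Z) + H(4, 8))² = (-1*5 + 3*(-7 + 9*4)²)² = (-5 + 3*(-7 + 36)²)² = (-5 + 3*29²)² = (-5 + 3*841)² = (-5 + 2523)² = 2518² = 6340324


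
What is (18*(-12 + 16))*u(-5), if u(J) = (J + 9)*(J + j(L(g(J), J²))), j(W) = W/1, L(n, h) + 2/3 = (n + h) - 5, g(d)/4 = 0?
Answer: 4128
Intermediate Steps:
g(d) = 0 (g(d) = 4*0 = 0)
L(n, h) = -17/3 + h + n (L(n, h) = -⅔ + ((n + h) - 5) = -⅔ + ((h + n) - 5) = -⅔ + (-5 + h + n) = -17/3 + h + n)
j(W) = W (j(W) = W*1 = W)
u(J) = (9 + J)*(-17/3 + J + J²) (u(J) = (J + 9)*(J + (-17/3 + J² + 0)) = (9 + J)*(J + (-17/3 + J²)) = (9 + J)*(-17/3 + J + J²))
(18*(-12 + 16))*u(-5) = (18*(-12 + 16))*(-51 + (-5)³ + 10*(-5)² + (10/3)*(-5)) = (18*4)*(-51 - 125 + 10*25 - 50/3) = 72*(-51 - 125 + 250 - 50/3) = 72*(172/3) = 4128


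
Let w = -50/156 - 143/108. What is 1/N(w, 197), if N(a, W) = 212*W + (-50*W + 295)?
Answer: 1/32209 ≈ 3.1047e-5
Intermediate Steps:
w = -2309/1404 (w = -50*1/156 - 143*1/108 = -25/78 - 143/108 = -2309/1404 ≈ -1.6446)
N(a, W) = 295 + 162*W (N(a, W) = 212*W + (295 - 50*W) = 295 + 162*W)
1/N(w, 197) = 1/(295 + 162*197) = 1/(295 + 31914) = 1/32209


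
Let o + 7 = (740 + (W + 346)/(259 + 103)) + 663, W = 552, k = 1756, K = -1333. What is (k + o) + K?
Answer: 329688/181 ≈ 1821.5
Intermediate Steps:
o = 253125/181 (o = -7 + ((740 + (552 + 346)/(259 + 103)) + 663) = -7 + ((740 + 898/362) + 663) = -7 + ((740 + 898*(1/362)) + 663) = -7 + ((740 + 449/181) + 663) = -7 + (134389/181 + 663) = -7 + 254392/181 = 253125/181 ≈ 1398.5)
(k + o) + K = (1756 + 253125/181) - 1333 = 570961/181 - 1333 = 329688/181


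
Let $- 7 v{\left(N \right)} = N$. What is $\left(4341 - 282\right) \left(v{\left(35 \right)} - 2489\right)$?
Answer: $-10123146$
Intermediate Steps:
$v{\left(N \right)} = - \frac{N}{7}$
$\left(4341 - 282\right) \left(v{\left(35 \right)} - 2489\right) = \left(4341 - 282\right) \left(\left(- \frac{1}{7}\right) 35 - 2489\right) = 4059 \left(-5 - 2489\right) = 4059 \left(-2494\right) = -10123146$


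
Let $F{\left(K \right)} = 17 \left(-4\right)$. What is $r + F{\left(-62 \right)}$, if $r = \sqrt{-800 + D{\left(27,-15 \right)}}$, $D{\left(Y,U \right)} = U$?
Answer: $-68 + i \sqrt{815} \approx -68.0 + 28.548 i$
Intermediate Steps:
$F{\left(K \right)} = -68$
$r = i \sqrt{815}$ ($r = \sqrt{-800 - 15} = \sqrt{-815} = i \sqrt{815} \approx 28.548 i$)
$r + F{\left(-62 \right)} = i \sqrt{815} - 68 = -68 + i \sqrt{815}$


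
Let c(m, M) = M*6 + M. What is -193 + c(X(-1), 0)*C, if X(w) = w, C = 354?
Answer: -193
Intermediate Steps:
c(m, M) = 7*M (c(m, M) = 6*M + M = 7*M)
-193 + c(X(-1), 0)*C = -193 + (7*0)*354 = -193 + 0*354 = -193 + 0 = -193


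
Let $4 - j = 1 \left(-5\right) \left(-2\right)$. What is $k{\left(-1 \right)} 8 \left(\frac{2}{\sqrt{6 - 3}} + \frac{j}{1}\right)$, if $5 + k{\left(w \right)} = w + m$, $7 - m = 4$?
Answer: $144 - 16 \sqrt{3} \approx 116.29$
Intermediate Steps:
$m = 3$ ($m = 7 - 4 = 3$)
$k{\left(w \right)} = -2 + w$ ($k{\left(w \right)} = -5 + \left(w + 3\right) = -5 + \left(3 + w\right) = -2 + w$)
$j = -6$ ($j = 4 - 1 \left(-5\right) \left(-2\right) = 4 - \left(-5\right) \left(-2\right) = 4 - 10 = -6$)
$k{\left(-1 \right)} 8 \left(\frac{2}{\sqrt{6 - 3}} + \frac{j}{1}\right) = \left(-2 - 1\right) 8 \left(\frac{2}{\sqrt{6 - 3}} - \frac{6}{1}\right) = \left(-3\right) 8 \left(\frac{2}{\sqrt{3}} - 6\right) = - 24 \left(2 \frac{\sqrt{3}}{3} - 6\right) = - 24 \left(\frac{2 \sqrt{3}}{3} - 6\right) = - 24 \left(-6 + \frac{2 \sqrt{3}}{3}\right) = 144 - 16 \sqrt{3}$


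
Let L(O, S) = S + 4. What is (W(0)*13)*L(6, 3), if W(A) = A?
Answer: 0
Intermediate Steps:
L(O, S) = 4 + S
(W(0)*13)*L(6, 3) = (0*13)*(4 + 3) = 0*7 = 0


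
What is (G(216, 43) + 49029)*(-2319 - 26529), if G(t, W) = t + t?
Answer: -1426850928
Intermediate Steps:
G(t, W) = 2*t
(G(216, 43) + 49029)*(-2319 - 26529) = (2*216 + 49029)*(-2319 - 26529) = (432 + 49029)*(-28848) = 49461*(-28848) = -1426850928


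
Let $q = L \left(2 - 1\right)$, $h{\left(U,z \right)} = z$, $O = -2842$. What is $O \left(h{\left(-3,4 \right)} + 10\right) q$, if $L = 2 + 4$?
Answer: $-238728$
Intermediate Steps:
$L = 6$
$q = 6$ ($q = 6 \left(2 - 1\right) = 6 \cdot 1 = 6$)
$O \left(h{\left(-3,4 \right)} + 10\right) q = - 2842 \left(4 + 10\right) 6 = - 2842 \cdot 14 \cdot 6 = \left(-2842\right) 84 = -238728$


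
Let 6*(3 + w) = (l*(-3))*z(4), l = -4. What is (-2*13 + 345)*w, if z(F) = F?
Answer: 1595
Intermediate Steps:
w = 5 (w = -3 + (-4*(-3)*4)/6 = -3 + (12*4)/6 = -3 + (1/6)*48 = -3 + 8 = 5)
(-2*13 + 345)*w = (-2*13 + 345)*5 = (-26 + 345)*5 = 319*5 = 1595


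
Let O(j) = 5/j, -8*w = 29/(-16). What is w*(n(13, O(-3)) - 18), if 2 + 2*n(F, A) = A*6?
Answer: -87/16 ≈ -5.4375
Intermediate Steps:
w = 29/128 (w = -29/(8*(-16)) = -29*(-1)/(8*16) = -⅛*(-29/16) = 29/128 ≈ 0.22656)
n(F, A) = -1 + 3*A (n(F, A) = -1 + (A*6)/2 = -1 + (6*A)/2 = -1 + 3*A)
w*(n(13, O(-3)) - 18) = 29*((-1 + 3*(5/(-3))) - 18)/128 = 29*((-1 + 3*(5*(-⅓))) - 18)/128 = 29*((-1 + 3*(-5/3)) - 18)/128 = 29*((-1 - 5) - 18)/128 = 29*(-6 - 18)/128 = (29/128)*(-24) = -87/16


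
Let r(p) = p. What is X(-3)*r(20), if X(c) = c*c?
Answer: 180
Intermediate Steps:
X(c) = c**2
X(-3)*r(20) = (-3)**2*20 = 9*20 = 180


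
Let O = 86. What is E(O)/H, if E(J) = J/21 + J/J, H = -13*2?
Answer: -107/546 ≈ -0.19597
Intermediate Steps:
H = -26
E(J) = 1 + J/21 (E(J) = J*(1/21) + 1 = J/21 + 1 = 1 + J/21)
E(O)/H = (1 + (1/21)*86)/(-26) = (1 + 86/21)*(-1/26) = (107/21)*(-1/26) = -107/546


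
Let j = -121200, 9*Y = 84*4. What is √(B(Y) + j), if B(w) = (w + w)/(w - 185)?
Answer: 4*I*√1486592377/443 ≈ 348.14*I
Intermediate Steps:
Y = 112/3 (Y = (84*4)/9 = (⅑)*336 = 112/3 ≈ 37.333)
B(w) = 2*w/(-185 + w) (B(w) = (2*w)/(-185 + w) = 2*w/(-185 + w))
√(B(Y) + j) = √(2*(112/3)/(-185 + 112/3) - 121200) = √(2*(112/3)/(-443/3) - 121200) = √(2*(112/3)*(-3/443) - 121200) = √(-224/443 - 121200) = √(-53691824/443) = 4*I*√1486592377/443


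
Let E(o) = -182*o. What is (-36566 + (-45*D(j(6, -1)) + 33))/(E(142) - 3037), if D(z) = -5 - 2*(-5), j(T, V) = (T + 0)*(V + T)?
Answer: 36758/28881 ≈ 1.2727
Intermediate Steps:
j(T, V) = T*(T + V)
D(z) = 5 (D(z) = -5 + 10 = 5)
(-36566 + (-45*D(j(6, -1)) + 33))/(E(142) - 3037) = (-36566 + (-45*5 + 33))/(-182*142 - 3037) = (-36566 + (-225 + 33))/(-25844 - 3037) = (-36566 - 192)/(-28881) = -36758*(-1/28881) = 36758/28881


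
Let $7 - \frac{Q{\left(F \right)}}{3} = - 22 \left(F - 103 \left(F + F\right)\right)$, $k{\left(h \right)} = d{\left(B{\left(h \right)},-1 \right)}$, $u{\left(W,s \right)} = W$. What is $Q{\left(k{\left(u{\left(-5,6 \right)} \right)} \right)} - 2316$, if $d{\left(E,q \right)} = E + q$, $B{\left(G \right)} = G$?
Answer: $78885$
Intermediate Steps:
$k{\left(h \right)} = -1 + h$ ($k{\left(h \right)} = h - 1 = -1 + h$)
$Q{\left(F \right)} = 21 - 13530 F$ ($Q{\left(F \right)} = 21 - 3 \left(- 22 \left(F - 103 \left(F + F\right)\right)\right) = 21 - 3 \left(- 22 \left(F - 103 \cdot 2 F\right)\right) = 21 - 3 \left(- 22 \left(F - 206 F\right)\right) = 21 - 3 \left(- 22 \left(- 205 F\right)\right) = 21 - 3 \cdot 4510 F = 21 - 13530 F$)
$Q{\left(k{\left(u{\left(-5,6 \right)} \right)} \right)} - 2316 = \left(21 - 13530 \left(-1 - 5\right)\right) - 2316 = \left(21 - -81180\right) - 2316 = \left(21 + 81180\right) - 2316 = 81201 - 2316 = 78885$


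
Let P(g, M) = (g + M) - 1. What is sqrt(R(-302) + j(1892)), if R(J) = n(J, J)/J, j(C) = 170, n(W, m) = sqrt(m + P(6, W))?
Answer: sqrt(15504680 - 302*I*sqrt(599))/302 ≈ 13.038 - 0.0031078*I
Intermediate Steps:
P(g, M) = -1 + M + g (P(g, M) = (M + g) - 1 = -1 + M + g)
n(W, m) = sqrt(5 + W + m) (n(W, m) = sqrt(m + (-1 + W + 6)) = sqrt(m + (5 + W)) = sqrt(5 + W + m))
R(J) = sqrt(5 + 2*J)/J (R(J) = sqrt(5 + J + J)/J = sqrt(5 + 2*J)/J)
sqrt(R(-302) + j(1892)) = sqrt(sqrt(5 + 2*(-302))/(-302) + 170) = sqrt(-sqrt(5 - 604)/302 + 170) = sqrt(-I*sqrt(599)/302 + 170) = sqrt(170 - I*sqrt(599)/302)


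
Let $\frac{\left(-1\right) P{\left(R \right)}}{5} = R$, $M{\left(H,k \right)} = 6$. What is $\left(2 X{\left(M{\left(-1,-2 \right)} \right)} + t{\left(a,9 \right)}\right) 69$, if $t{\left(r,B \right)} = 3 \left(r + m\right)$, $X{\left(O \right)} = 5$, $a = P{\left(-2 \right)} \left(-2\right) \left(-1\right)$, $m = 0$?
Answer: $4830$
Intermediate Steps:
$P{\left(R \right)} = - 5 R$
$a = 20$ ($a = \left(-5\right) \left(-2\right) \left(-2\right) \left(-1\right) = 10 \left(-2\right) \left(-1\right) = \left(-20\right) \left(-1\right) = 20$)
$t{\left(r,B \right)} = 3 r$ ($t{\left(r,B \right)} = 3 \left(r + 0\right) = 3 r$)
$\left(2 X{\left(M{\left(-1,-2 \right)} \right)} + t{\left(a,9 \right)}\right) 69 = \left(2 \cdot 5 + 3 \cdot 20\right) 69 = \left(10 + 60\right) 69 = 70 \cdot 69 = 4830$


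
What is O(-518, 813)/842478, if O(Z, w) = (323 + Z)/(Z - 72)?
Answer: 1/2549036 ≈ 3.9231e-7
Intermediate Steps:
O(Z, w) = (323 + Z)/(-72 + Z)
O(-518, 813)/842478 = ((323 - 518)/(-72 - 518))/842478 = (-195/(-590))*(1/842478) = -1/590*(-195)*(1/842478) = (39/118)*(1/842478) = 1/2549036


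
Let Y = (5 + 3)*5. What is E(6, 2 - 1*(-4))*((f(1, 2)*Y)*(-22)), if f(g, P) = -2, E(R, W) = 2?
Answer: 3520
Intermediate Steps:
Y = 40 (Y = 8*5 = 40)
E(6, 2 - 1*(-4))*((f(1, 2)*Y)*(-22)) = 2*(-2*40*(-22)) = 2*(-80*(-22)) = 2*1760 = 3520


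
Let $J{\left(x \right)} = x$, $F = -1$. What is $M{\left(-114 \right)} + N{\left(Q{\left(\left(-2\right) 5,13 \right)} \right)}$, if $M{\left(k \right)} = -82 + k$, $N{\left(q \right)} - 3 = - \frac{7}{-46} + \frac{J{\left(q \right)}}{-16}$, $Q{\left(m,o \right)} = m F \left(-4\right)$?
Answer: $- \frac{4378}{23} \approx -190.35$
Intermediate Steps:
$Q{\left(m,o \right)} = 4 m$ ($Q{\left(m,o \right)} = m \left(-1\right) \left(-4\right) = - m \left(-4\right) = 4 m$)
$N{\left(q \right)} = \frac{145}{46} - \frac{q}{16}$ ($N{\left(q \right)} = 3 + \left(- \frac{7}{-46} + \frac{q}{-16}\right) = 3 + \left(\left(-7\right) \left(- \frac{1}{46}\right) + q \left(- \frac{1}{16}\right)\right) = 3 - \left(- \frac{7}{46} + \frac{q}{16}\right) = \frac{145}{46} - \frac{q}{16}$)
$M{\left(-114 \right)} + N{\left(Q{\left(\left(-2\right) 5,13 \right)} \right)} = \left(-82 - 114\right) + \left(\frac{145}{46} - \frac{4 \left(\left(-2\right) 5\right)}{16}\right) = -196 + \left(\frac{145}{46} - \frac{4 \left(-10\right)}{16}\right) = -196 + \left(\frac{145}{46} - - \frac{5}{2}\right) = -196 + \left(\frac{145}{46} + \frac{5}{2}\right) = -196 + \frac{130}{23} = - \frac{4378}{23}$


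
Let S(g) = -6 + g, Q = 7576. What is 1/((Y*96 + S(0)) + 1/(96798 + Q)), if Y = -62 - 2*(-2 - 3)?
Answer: -104374/521661251 ≈ -0.00020008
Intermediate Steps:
Y = -52 (Y = -62 - 2*(-5) = -62 - 1*(-10) = -62 + 10 = -52)
1/((Y*96 + S(0)) + 1/(96798 + Q)) = 1/((-52*96 + (-6 + 0)) + 1/(96798 + 7576)) = 1/((-4992 - 6) + 1/104374) = 1/(-4998 + 1/104374) = 1/(-521661251/104374) = -104374/521661251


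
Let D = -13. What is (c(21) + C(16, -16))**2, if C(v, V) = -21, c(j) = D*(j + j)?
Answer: 321489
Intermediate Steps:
c(j) = -26*j (c(j) = -13*(j + j) = -26*j)
(c(21) + C(16, -16))**2 = (-26*21 - 21)**2 = (-546 - 21)**2 = (-567)**2 = 321489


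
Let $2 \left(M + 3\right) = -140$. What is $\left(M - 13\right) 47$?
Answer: $-4042$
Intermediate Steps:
$M = -73$ ($M = -3 + \frac{1}{2} \left(-140\right) = -3 - 70 = -73$)
$\left(M - 13\right) 47 = \left(-73 - 13\right) 47 = \left(-86\right) 47 = -4042$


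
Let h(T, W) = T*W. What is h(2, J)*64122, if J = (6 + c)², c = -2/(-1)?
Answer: 8207616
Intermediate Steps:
c = 2 (c = -2*(-1) = 2)
J = 64 (J = (6 + 2)² = 8² = 64)
h(2, J)*64122 = (2*64)*64122 = 128*64122 = 8207616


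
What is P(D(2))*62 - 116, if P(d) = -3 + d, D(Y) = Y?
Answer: -178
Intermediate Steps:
P(D(2))*62 - 116 = (-3 + 2)*62 - 116 = -1*62 - 116 = -62 - 116 = -178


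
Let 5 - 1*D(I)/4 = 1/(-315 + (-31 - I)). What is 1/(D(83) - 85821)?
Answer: -429/36808625 ≈ -1.1655e-5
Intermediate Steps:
D(I) = 20 - 4/(-346 - I) (D(I) = 20 - 4/(-315 + (-31 - I)) = 20 - 4/(-346 - I))
1/(D(83) - 85821) = 1/(4*(1731 + 5*83)/(346 + 83) - 85821) = 1/(4*(1731 + 415)/429 - 85821) = 1/(4*(1/429)*2146 - 85821) = 1/(8584/429 - 85821) = 1/(-36808625/429) = -429/36808625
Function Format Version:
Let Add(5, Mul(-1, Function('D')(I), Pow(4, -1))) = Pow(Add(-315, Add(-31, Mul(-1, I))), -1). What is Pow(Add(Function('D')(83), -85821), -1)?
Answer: Rational(-429, 36808625) ≈ -1.1655e-5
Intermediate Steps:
Function('D')(I) = Add(20, Mul(-4, Pow(Add(-346, Mul(-1, I)), -1))) (Function('D')(I) = Add(20, Mul(-4, Pow(Add(-315, Add(-31, Mul(-1, I))), -1))) = Add(20, Mul(-4, Pow(Add(-346, Mul(-1, I)), -1))))
Pow(Add(Function('D')(83), -85821), -1) = Pow(Add(Mul(4, Pow(Add(346, 83), -1), Add(1731, Mul(5, 83))), -85821), -1) = Pow(Add(Mul(4, Pow(429, -1), Add(1731, 415)), -85821), -1) = Pow(Add(Mul(4, Rational(1, 429), 2146), -85821), -1) = Pow(Add(Rational(8584, 429), -85821), -1) = Pow(Rational(-36808625, 429), -1) = Rational(-429, 36808625)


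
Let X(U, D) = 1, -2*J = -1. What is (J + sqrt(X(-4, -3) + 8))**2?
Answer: 49/4 ≈ 12.250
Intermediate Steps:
J = 1/2 (J = -1/2*(-1) = 1/2 ≈ 0.50000)
(J + sqrt(X(-4, -3) + 8))**2 = (1/2 + sqrt(1 + 8))**2 = (1/2 + sqrt(9))**2 = (1/2 + 3)**2 = (7/2)**2 = 49/4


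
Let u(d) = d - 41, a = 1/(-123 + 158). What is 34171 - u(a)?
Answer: 1197419/35 ≈ 34212.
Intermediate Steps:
a = 1/35 ≈ 0.028571
u(d) = -41 + d
34171 - u(a) = 34171 - (-41 + 1/35) = 34171 - 1*(-1434/35) = 34171 + 1434/35 = 1197419/35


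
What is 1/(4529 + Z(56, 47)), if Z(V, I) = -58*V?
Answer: 1/1281 ≈ 0.00078064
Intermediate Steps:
1/(4529 + Z(56, 47)) = 1/(4529 - 58*56) = 1/(4529 - 3248) = 1/1281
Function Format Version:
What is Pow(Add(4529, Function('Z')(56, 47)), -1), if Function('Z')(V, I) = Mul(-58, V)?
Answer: Rational(1, 1281) ≈ 0.00078064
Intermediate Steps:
Pow(Add(4529, Function('Z')(56, 47)), -1) = Pow(Add(4529, Mul(-58, 56)), -1) = Pow(Add(4529, -3248), -1) = Pow(1281, -1) = Rational(1, 1281)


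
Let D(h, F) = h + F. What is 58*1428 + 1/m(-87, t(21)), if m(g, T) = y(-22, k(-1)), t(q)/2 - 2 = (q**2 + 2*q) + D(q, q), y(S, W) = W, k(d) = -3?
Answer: 248471/3 ≈ 82824.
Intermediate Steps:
D(h, F) = F + h
t(q) = 4 + 2*q**2 + 8*q (t(q) = 4 + 2*((q**2 + 2*q) + (q + q)) = 4 + 2*((q**2 + 2*q) + 2*q) = 4 + 2*(q**2 + 4*q) = 4 + (2*q**2 + 8*q) = 4 + 2*q**2 + 8*q)
m(g, T) = -3
58*1428 + 1/m(-87, t(21)) = 58*1428 + 1/(-3) = 82824 - 1/3 = 248471/3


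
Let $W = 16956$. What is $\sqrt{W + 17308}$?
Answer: $2 \sqrt{8566} \approx 185.11$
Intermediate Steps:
$\sqrt{W + 17308} = \sqrt{16956 + 17308} = \sqrt{34264} = 2 \sqrt{8566}$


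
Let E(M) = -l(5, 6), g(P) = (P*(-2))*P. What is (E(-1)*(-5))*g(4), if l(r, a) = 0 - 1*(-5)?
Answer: -800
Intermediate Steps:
l(r, a) = 5 (l(r, a) = 0 + 5 = 5)
g(P) = -2*P² (g(P) = (-2*P)*P = -2*P²)
E(M) = -5 (E(M) = -1*5 = -5)
(E(-1)*(-5))*g(4) = (-5*(-5))*(-2*4²) = 25*(-2*16) = 25*(-32) = -800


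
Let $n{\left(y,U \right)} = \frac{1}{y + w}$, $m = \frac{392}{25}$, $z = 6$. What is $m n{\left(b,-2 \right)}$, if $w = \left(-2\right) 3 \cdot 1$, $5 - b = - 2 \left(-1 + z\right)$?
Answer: $\frac{392}{225} \approx 1.7422$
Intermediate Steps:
$b = 15$ ($b = 5 - - 2 \left(-1 + 6\right) = 5 - \left(-2\right) 5 = 5 - -10 = 5 + 10 = 15$)
$w = -6$ ($w = \left(-6\right) 1 = -6$)
$m = \frac{392}{25}$ ($m = 392 \cdot \frac{1}{25} = \frac{392}{25} \approx 15.68$)
$n{\left(y,U \right)} = \frac{1}{-6 + y}$ ($n{\left(y,U \right)} = \frac{1}{y - 6} = \frac{1}{-6 + y}$)
$m n{\left(b,-2 \right)} = \frac{392}{25 \left(-6 + 15\right)} = \frac{392}{25 \cdot 9} = \frac{392}{25} \cdot \frac{1}{9} = \frac{392}{225}$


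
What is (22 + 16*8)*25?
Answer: 3750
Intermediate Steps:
(22 + 16*8)*25 = (22 + 128)*25 = 150*25 = 3750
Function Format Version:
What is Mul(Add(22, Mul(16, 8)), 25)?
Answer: 3750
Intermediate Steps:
Mul(Add(22, Mul(16, 8)), 25) = Mul(Add(22, 128), 25) = Mul(150, 25) = 3750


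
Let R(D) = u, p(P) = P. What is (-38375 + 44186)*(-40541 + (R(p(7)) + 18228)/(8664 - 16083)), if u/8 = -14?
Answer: -582633706915/2473 ≈ -2.3560e+8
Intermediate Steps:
u = -112 (u = 8*(-14) = -112)
R(D) = -112
(-38375 + 44186)*(-40541 + (R(p(7)) + 18228)/(8664 - 16083)) = (-38375 + 44186)*(-40541 + (-112 + 18228)/(8664 - 16083)) = 5811*(-40541 + 18116/(-7419)) = 5811*(-40541 + 18116*(-1/7419)) = 5811*(-40541 - 18116/7419) = 5811*(-300791795/7419) = -582633706915/2473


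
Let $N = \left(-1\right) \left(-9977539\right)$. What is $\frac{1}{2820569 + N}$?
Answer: $\frac{1}{12798108} \approx 7.8137 \cdot 10^{-8}$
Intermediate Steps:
$N = 9977539$
$\frac{1}{2820569 + N} = \frac{1}{2820569 + 9977539} = \frac{1}{12798108}$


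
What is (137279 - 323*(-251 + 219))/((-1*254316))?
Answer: -49205/84772 ≈ -0.58044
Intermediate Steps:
(137279 - 323*(-251 + 219))/((-1*254316)) = (137279 - 323*(-32))/(-254316) = (137279 + 10336)*(-1/254316) = 147615*(-1/254316) = -49205/84772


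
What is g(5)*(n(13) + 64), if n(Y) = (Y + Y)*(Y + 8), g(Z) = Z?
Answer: 3050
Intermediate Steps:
n(Y) = 2*Y*(8 + Y) (n(Y) = (2*Y)*(8 + Y) = 2*Y*(8 + Y))
g(5)*(n(13) + 64) = 5*(2*13*(8 + 13) + 64) = 5*(2*13*21 + 64) = 5*(546 + 64) = 5*610 = 3050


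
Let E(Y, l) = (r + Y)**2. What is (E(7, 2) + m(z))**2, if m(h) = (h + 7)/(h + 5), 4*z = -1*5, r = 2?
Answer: 1532644/225 ≈ 6811.8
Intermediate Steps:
E(Y, l) = (2 + Y)**2
z = -5/4 (z = (-1*5)/4 = (1/4)*(-5) = -5/4 ≈ -1.2500)
m(h) = (7 + h)/(5 + h)
(E(7, 2) + m(z))**2 = ((2 + 7)**2 + (7 - 5/4)/(5 - 5/4))**2 = (9**2 + (23/4)/(15/4))**2 = (81 + (4/15)*(23/4))**2 = (81 + 23/15)**2 = (1238/15)**2 = 1532644/225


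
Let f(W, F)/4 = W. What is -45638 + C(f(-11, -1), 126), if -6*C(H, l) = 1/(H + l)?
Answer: -22453897/492 ≈ -45638.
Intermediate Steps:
f(W, F) = 4*W
C(H, l) = -1/(6*(H + l))
-45638 + C(f(-11, -1), 126) = -45638 - 1/(6*(4*(-11)) + 6*126) = -45638 - 1/(6*(-44) + 756) = -45638 - 1/(-264 + 756) = -45638 - 1/492 = -22453897/492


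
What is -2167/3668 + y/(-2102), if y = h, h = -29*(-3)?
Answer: -2437075/3855068 ≈ -0.63217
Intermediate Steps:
h = 87
y = 87
-2167/3668 + y/(-2102) = -2167/3668 + 87/(-2102) = -2167*1/3668 + 87*(-1/2102) = -2167/3668 - 87/2102 = -2437075/3855068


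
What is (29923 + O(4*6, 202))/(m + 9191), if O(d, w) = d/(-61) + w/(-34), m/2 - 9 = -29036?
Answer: -31023582/50670931 ≈ -0.61226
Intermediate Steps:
m = -58054 (m = 18 + 2*(-29036) = 18 - 58072 = -58054)
O(d, w) = -w/34 - d/61 (O(d, w) = d*(-1/61) + w*(-1/34) = -d/61 - w/34 = -w/34 - d/61)
(29923 + O(4*6, 202))/(m + 9191) = (29923 + (-1/34*202 - 4*6/61))/(-58054 + 9191) = (29923 + (-101/17 - 1/61*24))/(-48863) = (29923 + (-101/17 - 24/61))*(-1/48863) = (29923 - 6569/1037)*(-1/48863) = (31023582/1037)*(-1/48863) = -31023582/50670931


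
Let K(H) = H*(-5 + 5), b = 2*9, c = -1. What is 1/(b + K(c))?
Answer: 1/18 ≈ 0.055556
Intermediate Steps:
b = 18
K(H) = 0 (K(H) = H*0 = 0)
1/(b + K(c)) = 1/(18 + 0) = 1/18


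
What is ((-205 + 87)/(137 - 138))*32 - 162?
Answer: 3614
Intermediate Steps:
((-205 + 87)/(137 - 138))*32 - 162 = -118/(-1)*32 - 162 = -118*(-1)*32 - 162 = 118*32 - 162 = 3776 - 162 = 3614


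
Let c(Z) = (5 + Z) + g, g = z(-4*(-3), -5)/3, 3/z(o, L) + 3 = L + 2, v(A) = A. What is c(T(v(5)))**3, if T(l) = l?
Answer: 205379/216 ≈ 950.83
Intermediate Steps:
z(o, L) = 3/(-1 + L) (z(o, L) = 3/(-3 + (L + 2)) = 3/(-3 + (2 + L)) = 3/(-1 + L))
g = -1/6 (g = (3/(-1 - 5))/3 = (3/(-6))*(1/3) = (3*(-1/6))*(1/3) = -1/2*1/3 = -1/6 ≈ -0.16667)
c(Z) = 29/6 + Z (c(Z) = (5 + Z) - 1/6 = 29/6 + Z)
c(T(v(5)))**3 = (29/6 + 5)**3 = (59/6)**3 = 205379/216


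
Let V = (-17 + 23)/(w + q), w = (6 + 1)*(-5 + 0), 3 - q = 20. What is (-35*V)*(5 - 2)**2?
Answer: 945/26 ≈ 36.346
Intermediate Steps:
q = -17 (q = 3 - 1*20 = 3 - 20 = -17)
w = -35 (w = 7*(-5) = -35)
V = -3/26 (V = (-17 + 23)/(-35 - 17) = 6/(-52) = 6*(-1/52) = -3/26 ≈ -0.11538)
(-35*V)*(5 - 2)**2 = (-35*(-3/26))*(5 - 2)**2 = (105/26)*3**2 = (105/26)*9 = 945/26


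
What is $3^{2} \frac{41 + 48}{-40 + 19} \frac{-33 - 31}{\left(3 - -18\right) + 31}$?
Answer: $\frac{4272}{91} \approx 46.945$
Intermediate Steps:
$3^{2} \frac{41 + 48}{-40 + 19} \frac{-33 - 31}{\left(3 - -18\right) + 31} = 9 \frac{89}{-21} \left(- \frac{64}{\left(3 + 18\right) + 31}\right) = 9 \cdot 89 \left(- \frac{1}{21}\right) \left(- \frac{64}{21 + 31}\right) = 9 \left(- \frac{89}{21}\right) \left(- \frac{64}{52}\right) = - \frac{267 \left(\left(-64\right) \frac{1}{52}\right)}{7} = \left(- \frac{267}{7}\right) \left(- \frac{16}{13}\right) = \frac{4272}{91}$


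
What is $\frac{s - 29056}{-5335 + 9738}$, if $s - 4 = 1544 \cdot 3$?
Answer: $- \frac{660}{119} \approx -5.5462$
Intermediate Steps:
$s = 4636$ ($s = 4 + 1544 \cdot 3 = 4 + 4632 = 4636$)
$\frac{s - 29056}{-5335 + 9738} = \frac{4636 - 29056}{-5335 + 9738} = - \frac{24420}{4403} = \left(-24420\right) \frac{1}{4403} = - \frac{660}{119}$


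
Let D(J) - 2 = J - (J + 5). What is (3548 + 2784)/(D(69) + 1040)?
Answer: 6332/1037 ≈ 6.1061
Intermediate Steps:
D(J) = -3 (D(J) = 2 + (J - (J + 5)) = 2 + (J - (5 + J)) = 2 + (J + (-5 - J)) = 2 - 5 = -3)
(3548 + 2784)/(D(69) + 1040) = (3548 + 2784)/(-3 + 1040) = 6332/1037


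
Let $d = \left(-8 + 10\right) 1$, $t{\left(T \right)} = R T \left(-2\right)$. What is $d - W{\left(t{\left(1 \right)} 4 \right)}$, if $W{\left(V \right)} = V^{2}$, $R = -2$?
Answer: $-254$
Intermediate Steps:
$t{\left(T \right)} = 4 T$ ($t{\left(T \right)} = - 2 T \left(-2\right) = 4 T$)
$d = 2$ ($d = 2 \cdot 1 = 2$)
$d - W{\left(t{\left(1 \right)} 4 \right)} = 2 - \left(4 \cdot 1 \cdot 4\right)^{2} = 2 - \left(4 \cdot 4\right)^{2} = 2 - 16^{2} = 2 - 256 = -254$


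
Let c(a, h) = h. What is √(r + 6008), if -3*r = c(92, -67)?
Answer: √54273/3 ≈ 77.655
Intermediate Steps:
r = 67/3 (r = -⅓*(-67) = 67/3 ≈ 22.333)
√(r + 6008) = √(67/3 + 6008) = √(18091/3) = √54273/3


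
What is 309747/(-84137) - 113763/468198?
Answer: -51531534479/13130925042 ≈ -3.9244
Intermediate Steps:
309747/(-84137) - 113763/468198 = 309747*(-1/84137) - 113763*1/468198 = -309747/84137 - 37921/156066 = -51531534479/13130925042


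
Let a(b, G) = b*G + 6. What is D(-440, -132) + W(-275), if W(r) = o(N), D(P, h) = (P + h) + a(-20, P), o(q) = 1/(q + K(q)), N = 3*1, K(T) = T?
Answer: 49405/6 ≈ 8234.2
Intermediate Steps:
N = 3
o(q) = 1/(2*q) (o(q) = 1/(q + q) = 1/(2*q))
a(b, G) = 6 + G*b (a(b, G) = G*b + 6 = 6 + G*b)
D(P, h) = 6 + h - 19*P (D(P, h) = (P + h) + (6 + P*(-20)) = (P + h) + (6 - 20*P) = 6 + h - 19*P)
W(r) = 1/6 (W(r) = (1/2)/3 = (1/2)*(1/3) = 1/6)
D(-440, -132) + W(-275) = (6 - 132 - 19*(-440)) + 1/6 = (6 - 132 + 8360) + 1/6 = 8234 + 1/6 = 49405/6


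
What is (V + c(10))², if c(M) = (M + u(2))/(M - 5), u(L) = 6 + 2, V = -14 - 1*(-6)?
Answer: 484/25 ≈ 19.360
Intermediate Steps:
V = -8 (V = -14 + 6 = -8)
u(L) = 8
c(M) = (8 + M)/(-5 + M) (c(M) = (M + 8)/(M - 5) = (8 + M)/(-5 + M))
(V + c(10))² = (-8 + (8 + 10)/(-5 + 10))² = (-8 + 18/5)² = (-22/5)² = 484/25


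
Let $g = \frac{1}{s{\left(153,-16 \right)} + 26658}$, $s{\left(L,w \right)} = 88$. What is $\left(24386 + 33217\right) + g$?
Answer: $\frac{1540649839}{26746} \approx 57603.0$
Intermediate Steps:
$g = \frac{1}{26746}$ ($g = \frac{1}{88 + 26658} = \frac{1}{26746} \approx 3.7389 \cdot 10^{-5}$)
$\left(24386 + 33217\right) + g = \left(24386 + 33217\right) + \frac{1}{26746} = 57603 + \frac{1}{26746} = \frac{1540649839}{26746}$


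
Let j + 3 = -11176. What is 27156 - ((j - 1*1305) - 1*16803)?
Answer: 56443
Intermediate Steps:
j = -11179 (j = -3 - 11176 = -11179)
27156 - ((j - 1*1305) - 1*16803) = 27156 - ((-11179 - 1*1305) - 1*16803) = 27156 - ((-11179 - 1305) - 16803) = 27156 - (-12484 - 16803) = 27156 - 1*(-29287) = 27156 + 29287 = 56443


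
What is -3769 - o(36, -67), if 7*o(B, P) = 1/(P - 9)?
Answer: -2005107/532 ≈ -3769.0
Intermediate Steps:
o(B, P) = 1/(7*(-9 + P)) (o(B, P) = 1/(7*(P - 9)) = 1/(7*(-9 + P)))
-3769 - o(36, -67) = -3769 - 1/(7*(-9 - 67)) = -3769 - 1/(7*(-76)) = -3769 - (-1)/(7*76) = -3769 - 1*(-1/532) = -3769 + 1/532 = -2005107/532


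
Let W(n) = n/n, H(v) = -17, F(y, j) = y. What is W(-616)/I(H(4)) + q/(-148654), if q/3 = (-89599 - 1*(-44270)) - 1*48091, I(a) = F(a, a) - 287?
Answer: 42525193/22595408 ≈ 1.8820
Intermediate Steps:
I(a) = -287 + a (I(a) = a - 287 = -287 + a)
W(n) = 1
q = -280260 (q = 3*((-89599 - 1*(-44270)) - 1*48091) = 3*((-89599 + 44270) - 48091) = 3*(-45329 - 48091) = 3*(-93420) = -280260)
W(-616)/I(H(4)) + q/(-148654) = 1/(-287 - 17) - 280260/(-148654) = 1/(-304) - 280260*(-1/148654) = 1*(-1/304) + 140130/74327 = -1/304 + 140130/74327 = 42525193/22595408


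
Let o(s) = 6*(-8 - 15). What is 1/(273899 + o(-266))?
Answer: 1/273761 ≈ 3.6528e-6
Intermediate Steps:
o(s) = -138 (o(s) = 6*(-23) = -138)
1/(273899 + o(-266)) = 1/(273899 - 138) = 1/273761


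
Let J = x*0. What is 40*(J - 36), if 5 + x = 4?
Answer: -1440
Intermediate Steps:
x = -1 (x = -5 + 4 = -1)
J = 0 (J = -1*0 = 0)
40*(J - 36) = 40*(0 - 36) = 40*(-36) = -1440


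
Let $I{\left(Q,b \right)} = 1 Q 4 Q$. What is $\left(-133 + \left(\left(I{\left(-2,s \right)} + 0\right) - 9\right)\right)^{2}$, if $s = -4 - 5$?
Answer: $15876$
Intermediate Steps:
$s = -9$
$I{\left(Q,b \right)} = 4 Q^{2}$ ($I{\left(Q,b \right)} = 1 \cdot 4 Q Q = 4 Q Q = 4 Q^{2}$)
$\left(-133 + \left(\left(I{\left(-2,s \right)} + 0\right) - 9\right)\right)^{2} = \left(-133 - \left(9 - 4 \left(-2\right)^{2}\right)\right)^{2} = \left(-133 + \left(\left(4 \cdot 4 + 0\right) - 9\right)\right)^{2} = \left(-133 + \left(\left(16 + 0\right) - 9\right)\right)^{2} = \left(-133 + \left(16 - 9\right)\right)^{2} = \left(-133 + 7\right)^{2} = \left(-126\right)^{2} = 15876$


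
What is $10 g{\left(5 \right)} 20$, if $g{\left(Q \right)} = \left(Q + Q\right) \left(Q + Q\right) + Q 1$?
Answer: $21000$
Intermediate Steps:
$g{\left(Q \right)} = Q + 4 Q^{2}$ ($g{\left(Q \right)} = 2 Q 2 Q + Q = 4 Q^{2} + Q = Q + 4 Q^{2}$)
$10 g{\left(5 \right)} 20 = 10 \cdot 5 \left(1 + 4 \cdot 5\right) 20 = 10 \cdot 5 \left(1 + 20\right) 20 = 10 \cdot 5 \cdot 21 \cdot 20 = 10 \cdot 105 \cdot 20 = 1050 \cdot 20 = 21000$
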